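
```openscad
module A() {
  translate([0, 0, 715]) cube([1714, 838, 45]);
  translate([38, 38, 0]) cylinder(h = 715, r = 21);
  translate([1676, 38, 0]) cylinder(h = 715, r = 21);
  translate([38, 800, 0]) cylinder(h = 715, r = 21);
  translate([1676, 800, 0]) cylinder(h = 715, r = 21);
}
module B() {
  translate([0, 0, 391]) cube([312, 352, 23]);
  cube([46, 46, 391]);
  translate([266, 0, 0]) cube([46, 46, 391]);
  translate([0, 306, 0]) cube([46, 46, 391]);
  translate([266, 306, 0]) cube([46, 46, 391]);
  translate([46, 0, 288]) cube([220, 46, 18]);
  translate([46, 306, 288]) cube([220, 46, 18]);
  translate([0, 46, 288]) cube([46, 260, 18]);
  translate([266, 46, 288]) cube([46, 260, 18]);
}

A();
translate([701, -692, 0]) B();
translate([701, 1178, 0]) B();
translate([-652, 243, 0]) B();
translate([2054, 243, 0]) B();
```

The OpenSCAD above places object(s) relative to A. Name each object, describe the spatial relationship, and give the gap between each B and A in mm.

A is a table. B is a stool. Four stools sit around the table at the −y, +y, −x, +x sides. The gap between each stool and the table is 340 mm.

Each stool's nearest face is 340 mm from the table's bounding box.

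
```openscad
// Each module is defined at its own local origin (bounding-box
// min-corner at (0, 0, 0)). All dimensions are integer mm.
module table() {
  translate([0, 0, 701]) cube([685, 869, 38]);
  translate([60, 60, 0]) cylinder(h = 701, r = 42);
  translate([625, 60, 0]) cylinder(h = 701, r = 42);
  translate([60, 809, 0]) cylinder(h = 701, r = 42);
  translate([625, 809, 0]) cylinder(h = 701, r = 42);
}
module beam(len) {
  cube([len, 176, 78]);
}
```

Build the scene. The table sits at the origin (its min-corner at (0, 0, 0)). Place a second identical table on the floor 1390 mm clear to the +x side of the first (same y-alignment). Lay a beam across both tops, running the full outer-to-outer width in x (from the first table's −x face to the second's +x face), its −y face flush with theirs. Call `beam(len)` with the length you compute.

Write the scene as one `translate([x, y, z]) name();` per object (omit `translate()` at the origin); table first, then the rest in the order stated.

table();
translate([2075, 0, 0]) table();
translate([0, 0, 739]) beam(2760);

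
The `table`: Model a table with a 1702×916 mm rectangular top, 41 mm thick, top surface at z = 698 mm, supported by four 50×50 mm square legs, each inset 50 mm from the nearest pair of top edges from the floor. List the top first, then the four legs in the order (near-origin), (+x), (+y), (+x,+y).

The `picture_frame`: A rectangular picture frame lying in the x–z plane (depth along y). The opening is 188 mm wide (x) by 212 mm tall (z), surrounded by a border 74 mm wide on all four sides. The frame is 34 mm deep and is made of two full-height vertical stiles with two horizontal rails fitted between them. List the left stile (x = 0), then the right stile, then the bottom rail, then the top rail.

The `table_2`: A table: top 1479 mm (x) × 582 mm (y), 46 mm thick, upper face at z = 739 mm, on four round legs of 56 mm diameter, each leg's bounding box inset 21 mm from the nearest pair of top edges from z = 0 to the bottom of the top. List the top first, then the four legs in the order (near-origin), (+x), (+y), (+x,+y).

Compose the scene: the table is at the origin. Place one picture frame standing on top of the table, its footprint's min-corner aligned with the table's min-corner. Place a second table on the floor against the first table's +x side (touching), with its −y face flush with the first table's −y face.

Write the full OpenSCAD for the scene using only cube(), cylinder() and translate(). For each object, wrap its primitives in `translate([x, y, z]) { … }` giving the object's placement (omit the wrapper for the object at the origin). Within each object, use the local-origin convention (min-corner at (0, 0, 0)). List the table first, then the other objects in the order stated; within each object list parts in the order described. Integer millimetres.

translate([0, 0, 657]) cube([1702, 916, 41]);
translate([50, 50, 0]) cube([50, 50, 657]);
translate([1602, 50, 0]) cube([50, 50, 657]);
translate([50, 816, 0]) cube([50, 50, 657]);
translate([1602, 816, 0]) cube([50, 50, 657]);
translate([0, 0, 698]) {
  cube([74, 34, 360]);
  translate([262, 0, 0]) cube([74, 34, 360]);
  translate([74, 0, 0]) cube([188, 34, 74]);
  translate([74, 0, 286]) cube([188, 34, 74]);
}
translate([1702, 0, 0]) {
  translate([0, 0, 693]) cube([1479, 582, 46]);
  translate([49, 49, 0]) cylinder(h = 693, r = 28);
  translate([1430, 49, 0]) cylinder(h = 693, r = 28);
  translate([49, 533, 0]) cylinder(h = 693, r = 28);
  translate([1430, 533, 0]) cylinder(h = 693, r = 28);
}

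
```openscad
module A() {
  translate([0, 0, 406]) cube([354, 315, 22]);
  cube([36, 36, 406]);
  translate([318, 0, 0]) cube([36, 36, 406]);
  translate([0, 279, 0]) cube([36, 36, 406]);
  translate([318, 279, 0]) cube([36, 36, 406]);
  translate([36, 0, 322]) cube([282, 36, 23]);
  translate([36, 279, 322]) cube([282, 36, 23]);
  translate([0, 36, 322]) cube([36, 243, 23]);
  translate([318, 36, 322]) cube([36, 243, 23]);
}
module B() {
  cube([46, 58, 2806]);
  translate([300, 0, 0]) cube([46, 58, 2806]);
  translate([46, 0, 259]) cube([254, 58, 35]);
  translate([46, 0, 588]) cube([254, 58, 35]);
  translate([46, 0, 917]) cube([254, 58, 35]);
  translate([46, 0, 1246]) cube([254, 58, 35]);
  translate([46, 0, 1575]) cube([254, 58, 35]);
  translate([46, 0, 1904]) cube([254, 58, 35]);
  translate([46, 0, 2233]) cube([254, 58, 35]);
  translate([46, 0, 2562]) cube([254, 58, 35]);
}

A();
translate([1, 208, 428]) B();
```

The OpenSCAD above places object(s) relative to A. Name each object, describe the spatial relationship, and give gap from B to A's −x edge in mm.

The ladder's min-x is at 1; the stool's min-x is 0; gap = 1 mm.

A is a stool. B is a ladder. The ladder is on top of the stool. The gap from the ladder to the stool's −x edge is 1 mm.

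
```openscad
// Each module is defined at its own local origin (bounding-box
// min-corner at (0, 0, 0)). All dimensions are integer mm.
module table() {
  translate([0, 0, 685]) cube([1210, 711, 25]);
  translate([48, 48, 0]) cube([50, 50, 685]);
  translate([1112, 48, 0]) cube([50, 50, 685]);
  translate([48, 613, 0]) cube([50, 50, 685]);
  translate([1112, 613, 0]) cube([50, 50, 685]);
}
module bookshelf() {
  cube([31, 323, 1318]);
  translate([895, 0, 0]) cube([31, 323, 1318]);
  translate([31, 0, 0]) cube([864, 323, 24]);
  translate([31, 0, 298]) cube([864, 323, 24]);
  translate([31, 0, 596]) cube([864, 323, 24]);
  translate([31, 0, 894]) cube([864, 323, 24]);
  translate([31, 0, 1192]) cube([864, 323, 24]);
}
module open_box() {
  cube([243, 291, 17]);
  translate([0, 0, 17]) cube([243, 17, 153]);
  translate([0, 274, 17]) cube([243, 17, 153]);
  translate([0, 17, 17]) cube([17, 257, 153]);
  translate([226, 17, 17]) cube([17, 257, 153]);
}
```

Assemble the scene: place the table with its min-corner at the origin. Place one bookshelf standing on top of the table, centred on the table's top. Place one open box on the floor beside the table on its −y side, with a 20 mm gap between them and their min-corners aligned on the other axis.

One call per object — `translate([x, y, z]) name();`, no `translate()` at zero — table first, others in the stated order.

table();
translate([142, 194, 710]) bookshelf();
translate([0, -311, 0]) open_box();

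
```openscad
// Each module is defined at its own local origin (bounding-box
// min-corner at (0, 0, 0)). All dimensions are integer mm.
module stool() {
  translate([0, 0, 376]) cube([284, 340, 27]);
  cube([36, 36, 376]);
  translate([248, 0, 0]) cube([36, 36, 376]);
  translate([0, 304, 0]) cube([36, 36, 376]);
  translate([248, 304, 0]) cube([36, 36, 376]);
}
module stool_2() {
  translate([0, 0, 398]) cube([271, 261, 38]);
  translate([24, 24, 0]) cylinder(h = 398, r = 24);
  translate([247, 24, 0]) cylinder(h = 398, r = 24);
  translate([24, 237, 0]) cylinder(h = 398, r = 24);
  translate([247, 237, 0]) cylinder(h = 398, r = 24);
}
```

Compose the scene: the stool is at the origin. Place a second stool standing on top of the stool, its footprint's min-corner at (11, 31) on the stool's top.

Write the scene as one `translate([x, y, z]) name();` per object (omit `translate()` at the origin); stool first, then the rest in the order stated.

stool();
translate([11, 31, 403]) stool_2();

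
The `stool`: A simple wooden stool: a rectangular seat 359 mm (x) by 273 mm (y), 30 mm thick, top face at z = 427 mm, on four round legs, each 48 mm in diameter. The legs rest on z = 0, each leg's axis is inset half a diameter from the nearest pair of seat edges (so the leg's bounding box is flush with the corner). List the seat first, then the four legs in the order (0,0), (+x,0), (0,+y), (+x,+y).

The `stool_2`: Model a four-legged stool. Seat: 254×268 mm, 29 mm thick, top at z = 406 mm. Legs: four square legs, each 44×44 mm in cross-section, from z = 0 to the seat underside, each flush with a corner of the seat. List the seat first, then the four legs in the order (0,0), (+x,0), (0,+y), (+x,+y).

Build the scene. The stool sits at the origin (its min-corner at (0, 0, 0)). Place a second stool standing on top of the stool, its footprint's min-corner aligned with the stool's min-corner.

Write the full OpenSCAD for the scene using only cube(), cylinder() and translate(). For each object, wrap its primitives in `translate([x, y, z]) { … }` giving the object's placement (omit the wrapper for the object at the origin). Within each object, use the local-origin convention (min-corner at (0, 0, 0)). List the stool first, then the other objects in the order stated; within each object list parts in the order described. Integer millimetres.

translate([0, 0, 397]) cube([359, 273, 30]);
translate([24, 24, 0]) cylinder(h = 397, r = 24);
translate([335, 24, 0]) cylinder(h = 397, r = 24);
translate([24, 249, 0]) cylinder(h = 397, r = 24);
translate([335, 249, 0]) cylinder(h = 397, r = 24);
translate([0, 0, 427]) {
  translate([0, 0, 377]) cube([254, 268, 29]);
  cube([44, 44, 377]);
  translate([210, 0, 0]) cube([44, 44, 377]);
  translate([0, 224, 0]) cube([44, 44, 377]);
  translate([210, 224, 0]) cube([44, 44, 377]);
}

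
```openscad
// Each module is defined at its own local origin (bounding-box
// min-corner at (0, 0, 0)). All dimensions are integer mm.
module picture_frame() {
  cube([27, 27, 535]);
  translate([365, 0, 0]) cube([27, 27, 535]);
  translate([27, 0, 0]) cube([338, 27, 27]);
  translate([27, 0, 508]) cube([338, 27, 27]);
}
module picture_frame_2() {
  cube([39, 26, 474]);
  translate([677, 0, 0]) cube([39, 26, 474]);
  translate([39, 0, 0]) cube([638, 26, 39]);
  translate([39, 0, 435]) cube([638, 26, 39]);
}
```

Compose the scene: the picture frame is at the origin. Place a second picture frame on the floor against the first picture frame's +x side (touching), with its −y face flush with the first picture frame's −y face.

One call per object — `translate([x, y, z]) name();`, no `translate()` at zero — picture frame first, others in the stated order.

picture_frame();
translate([392, 0, 0]) picture_frame_2();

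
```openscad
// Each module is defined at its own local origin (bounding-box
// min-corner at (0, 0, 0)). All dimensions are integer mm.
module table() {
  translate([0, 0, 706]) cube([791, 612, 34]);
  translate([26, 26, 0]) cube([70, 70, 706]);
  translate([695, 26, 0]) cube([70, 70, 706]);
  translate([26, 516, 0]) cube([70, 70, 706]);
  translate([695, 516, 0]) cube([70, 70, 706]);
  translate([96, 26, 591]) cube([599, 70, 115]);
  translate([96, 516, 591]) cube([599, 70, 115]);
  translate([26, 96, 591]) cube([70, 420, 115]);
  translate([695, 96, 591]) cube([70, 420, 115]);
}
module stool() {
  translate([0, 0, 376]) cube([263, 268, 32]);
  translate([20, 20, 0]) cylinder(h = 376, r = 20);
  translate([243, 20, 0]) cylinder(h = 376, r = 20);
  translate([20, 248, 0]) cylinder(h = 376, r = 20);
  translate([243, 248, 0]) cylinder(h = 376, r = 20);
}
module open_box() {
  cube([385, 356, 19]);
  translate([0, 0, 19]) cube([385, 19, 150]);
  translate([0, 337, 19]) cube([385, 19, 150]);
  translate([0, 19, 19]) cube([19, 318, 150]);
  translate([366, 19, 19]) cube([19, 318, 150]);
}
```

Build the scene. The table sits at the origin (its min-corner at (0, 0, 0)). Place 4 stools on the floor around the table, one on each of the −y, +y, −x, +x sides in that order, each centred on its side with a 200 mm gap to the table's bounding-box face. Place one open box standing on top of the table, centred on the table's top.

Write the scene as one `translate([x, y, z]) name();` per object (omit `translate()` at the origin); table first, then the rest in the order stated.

table();
translate([264, -468, 0]) stool();
translate([264, 812, 0]) stool();
translate([-463, 172, 0]) stool();
translate([991, 172, 0]) stool();
translate([203, 128, 740]) open_box();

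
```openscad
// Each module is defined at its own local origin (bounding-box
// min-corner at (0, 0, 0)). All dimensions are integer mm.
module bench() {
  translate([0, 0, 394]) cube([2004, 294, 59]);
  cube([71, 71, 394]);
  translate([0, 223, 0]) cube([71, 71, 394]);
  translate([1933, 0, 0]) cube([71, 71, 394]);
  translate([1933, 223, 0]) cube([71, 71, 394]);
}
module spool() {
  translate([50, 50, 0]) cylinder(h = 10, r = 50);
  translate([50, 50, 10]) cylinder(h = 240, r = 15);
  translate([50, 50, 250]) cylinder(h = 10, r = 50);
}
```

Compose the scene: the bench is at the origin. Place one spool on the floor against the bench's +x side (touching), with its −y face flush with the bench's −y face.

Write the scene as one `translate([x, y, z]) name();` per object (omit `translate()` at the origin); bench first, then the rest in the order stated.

bench();
translate([2004, 0, 0]) spool();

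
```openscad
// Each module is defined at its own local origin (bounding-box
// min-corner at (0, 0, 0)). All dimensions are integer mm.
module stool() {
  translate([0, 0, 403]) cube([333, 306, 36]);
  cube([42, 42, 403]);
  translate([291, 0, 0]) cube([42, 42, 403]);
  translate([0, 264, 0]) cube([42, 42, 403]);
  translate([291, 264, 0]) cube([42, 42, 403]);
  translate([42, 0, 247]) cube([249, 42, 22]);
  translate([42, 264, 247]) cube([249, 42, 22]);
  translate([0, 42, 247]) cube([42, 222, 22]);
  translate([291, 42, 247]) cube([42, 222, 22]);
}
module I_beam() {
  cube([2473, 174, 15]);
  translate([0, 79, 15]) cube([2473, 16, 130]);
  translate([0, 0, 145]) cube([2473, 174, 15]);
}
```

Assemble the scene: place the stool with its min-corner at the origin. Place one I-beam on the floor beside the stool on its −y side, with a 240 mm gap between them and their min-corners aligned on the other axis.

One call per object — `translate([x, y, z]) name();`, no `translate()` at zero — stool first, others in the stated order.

stool();
translate([0, -414, 0]) I_beam();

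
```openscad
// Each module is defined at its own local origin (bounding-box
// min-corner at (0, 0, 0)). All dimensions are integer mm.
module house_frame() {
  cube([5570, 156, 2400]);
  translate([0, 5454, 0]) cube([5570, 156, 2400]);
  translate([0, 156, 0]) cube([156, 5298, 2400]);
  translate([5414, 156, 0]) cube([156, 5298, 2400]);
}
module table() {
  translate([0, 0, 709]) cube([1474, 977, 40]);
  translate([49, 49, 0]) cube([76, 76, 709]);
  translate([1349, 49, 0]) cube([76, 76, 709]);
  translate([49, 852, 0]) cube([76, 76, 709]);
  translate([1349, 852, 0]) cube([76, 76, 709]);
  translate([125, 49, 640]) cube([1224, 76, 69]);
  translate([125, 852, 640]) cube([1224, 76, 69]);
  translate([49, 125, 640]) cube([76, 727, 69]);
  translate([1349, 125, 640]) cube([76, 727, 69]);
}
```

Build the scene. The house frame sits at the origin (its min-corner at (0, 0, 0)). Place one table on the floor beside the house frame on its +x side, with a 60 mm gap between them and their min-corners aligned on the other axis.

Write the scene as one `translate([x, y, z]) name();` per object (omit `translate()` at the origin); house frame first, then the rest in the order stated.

house_frame();
translate([5630, 0, 0]) table();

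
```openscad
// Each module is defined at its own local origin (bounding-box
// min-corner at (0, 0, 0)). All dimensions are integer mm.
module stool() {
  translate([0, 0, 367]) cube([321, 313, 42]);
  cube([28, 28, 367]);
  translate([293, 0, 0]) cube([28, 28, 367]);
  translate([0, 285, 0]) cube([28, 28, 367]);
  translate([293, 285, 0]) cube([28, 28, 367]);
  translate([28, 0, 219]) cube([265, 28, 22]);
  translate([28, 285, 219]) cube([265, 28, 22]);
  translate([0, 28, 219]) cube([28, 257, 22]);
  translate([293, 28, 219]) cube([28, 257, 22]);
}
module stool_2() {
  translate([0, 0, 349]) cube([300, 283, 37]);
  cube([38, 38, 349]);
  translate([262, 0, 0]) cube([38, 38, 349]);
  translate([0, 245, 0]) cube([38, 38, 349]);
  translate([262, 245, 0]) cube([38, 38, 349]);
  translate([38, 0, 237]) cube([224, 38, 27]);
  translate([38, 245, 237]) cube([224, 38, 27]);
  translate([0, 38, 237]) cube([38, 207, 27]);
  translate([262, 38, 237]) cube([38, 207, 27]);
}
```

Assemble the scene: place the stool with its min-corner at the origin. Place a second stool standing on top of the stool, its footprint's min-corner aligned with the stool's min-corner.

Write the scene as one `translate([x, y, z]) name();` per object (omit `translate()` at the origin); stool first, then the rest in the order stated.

stool();
translate([0, 0, 409]) stool_2();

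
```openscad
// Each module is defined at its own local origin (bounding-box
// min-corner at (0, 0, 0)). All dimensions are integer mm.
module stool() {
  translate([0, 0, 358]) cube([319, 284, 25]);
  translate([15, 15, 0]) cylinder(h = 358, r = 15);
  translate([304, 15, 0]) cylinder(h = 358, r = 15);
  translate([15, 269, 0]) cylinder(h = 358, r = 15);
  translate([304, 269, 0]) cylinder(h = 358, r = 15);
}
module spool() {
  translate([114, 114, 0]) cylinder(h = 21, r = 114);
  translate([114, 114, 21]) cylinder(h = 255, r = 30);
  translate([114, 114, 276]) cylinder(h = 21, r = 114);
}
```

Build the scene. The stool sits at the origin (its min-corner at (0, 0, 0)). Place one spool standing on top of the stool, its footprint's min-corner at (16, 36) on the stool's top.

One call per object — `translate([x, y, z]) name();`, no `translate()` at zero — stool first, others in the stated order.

stool();
translate([16, 36, 383]) spool();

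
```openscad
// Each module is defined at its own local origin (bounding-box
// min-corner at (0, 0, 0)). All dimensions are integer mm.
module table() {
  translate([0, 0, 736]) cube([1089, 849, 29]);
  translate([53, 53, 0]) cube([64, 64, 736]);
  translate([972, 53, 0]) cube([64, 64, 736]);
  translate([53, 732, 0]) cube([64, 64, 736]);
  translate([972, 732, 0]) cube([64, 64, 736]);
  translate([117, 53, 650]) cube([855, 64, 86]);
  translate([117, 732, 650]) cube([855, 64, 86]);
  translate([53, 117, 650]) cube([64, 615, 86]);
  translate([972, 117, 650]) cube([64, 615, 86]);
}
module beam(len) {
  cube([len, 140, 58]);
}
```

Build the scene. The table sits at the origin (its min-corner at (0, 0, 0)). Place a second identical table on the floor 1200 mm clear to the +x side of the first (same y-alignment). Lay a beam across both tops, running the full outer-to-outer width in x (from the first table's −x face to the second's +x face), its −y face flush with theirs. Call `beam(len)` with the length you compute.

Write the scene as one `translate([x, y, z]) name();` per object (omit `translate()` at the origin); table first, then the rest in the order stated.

table();
translate([2289, 0, 0]) table();
translate([0, 0, 765]) beam(3378);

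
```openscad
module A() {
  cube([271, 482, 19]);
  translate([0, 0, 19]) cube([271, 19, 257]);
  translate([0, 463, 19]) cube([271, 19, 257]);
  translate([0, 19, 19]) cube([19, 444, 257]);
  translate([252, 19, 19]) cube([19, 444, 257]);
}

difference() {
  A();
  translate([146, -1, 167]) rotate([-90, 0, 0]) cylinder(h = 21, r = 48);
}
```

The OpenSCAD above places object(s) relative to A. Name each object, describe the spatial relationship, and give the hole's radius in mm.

A is an open box. The open box has a circular hole through its front wall. The hole's radius is 48 mm.

The subtracted cylinder has r = 48 mm.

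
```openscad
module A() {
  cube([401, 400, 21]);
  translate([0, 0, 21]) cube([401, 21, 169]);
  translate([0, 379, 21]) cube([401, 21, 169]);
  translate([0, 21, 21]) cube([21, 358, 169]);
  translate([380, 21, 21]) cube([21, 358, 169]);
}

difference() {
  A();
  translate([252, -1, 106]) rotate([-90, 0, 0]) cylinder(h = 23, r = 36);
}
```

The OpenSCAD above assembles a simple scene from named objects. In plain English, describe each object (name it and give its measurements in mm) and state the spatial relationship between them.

A is an open storage box with external size 401×400×190 mm and wall thickness 21 mm (the base is also 21 mm thick). The base covers the whole footprint; the four walls stand on the base, with the y-facing walls full-width and the x-facing walls fitting between their inner faces.

The open box has a circular hole of radius 36 mm through its front wall, centred at (x = 252, z = 106).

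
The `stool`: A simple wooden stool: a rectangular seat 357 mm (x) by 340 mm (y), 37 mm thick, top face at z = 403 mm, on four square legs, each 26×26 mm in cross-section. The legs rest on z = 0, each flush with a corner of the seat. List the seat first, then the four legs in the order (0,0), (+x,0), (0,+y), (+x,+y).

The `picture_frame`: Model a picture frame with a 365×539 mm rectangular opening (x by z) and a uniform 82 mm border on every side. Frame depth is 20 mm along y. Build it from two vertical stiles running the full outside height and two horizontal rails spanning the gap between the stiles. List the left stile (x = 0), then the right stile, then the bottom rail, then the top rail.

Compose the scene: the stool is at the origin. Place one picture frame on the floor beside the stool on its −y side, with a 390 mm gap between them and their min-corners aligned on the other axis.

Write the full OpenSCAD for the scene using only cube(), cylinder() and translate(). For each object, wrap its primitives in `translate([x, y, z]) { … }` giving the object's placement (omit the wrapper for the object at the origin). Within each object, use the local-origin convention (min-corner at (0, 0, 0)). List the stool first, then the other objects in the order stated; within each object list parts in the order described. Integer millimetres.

translate([0, 0, 366]) cube([357, 340, 37]);
cube([26, 26, 366]);
translate([331, 0, 0]) cube([26, 26, 366]);
translate([0, 314, 0]) cube([26, 26, 366]);
translate([331, 314, 0]) cube([26, 26, 366]);
translate([0, -410, 0]) {
  cube([82, 20, 703]);
  translate([447, 0, 0]) cube([82, 20, 703]);
  translate([82, 0, 0]) cube([365, 20, 82]);
  translate([82, 0, 621]) cube([365, 20, 82]);
}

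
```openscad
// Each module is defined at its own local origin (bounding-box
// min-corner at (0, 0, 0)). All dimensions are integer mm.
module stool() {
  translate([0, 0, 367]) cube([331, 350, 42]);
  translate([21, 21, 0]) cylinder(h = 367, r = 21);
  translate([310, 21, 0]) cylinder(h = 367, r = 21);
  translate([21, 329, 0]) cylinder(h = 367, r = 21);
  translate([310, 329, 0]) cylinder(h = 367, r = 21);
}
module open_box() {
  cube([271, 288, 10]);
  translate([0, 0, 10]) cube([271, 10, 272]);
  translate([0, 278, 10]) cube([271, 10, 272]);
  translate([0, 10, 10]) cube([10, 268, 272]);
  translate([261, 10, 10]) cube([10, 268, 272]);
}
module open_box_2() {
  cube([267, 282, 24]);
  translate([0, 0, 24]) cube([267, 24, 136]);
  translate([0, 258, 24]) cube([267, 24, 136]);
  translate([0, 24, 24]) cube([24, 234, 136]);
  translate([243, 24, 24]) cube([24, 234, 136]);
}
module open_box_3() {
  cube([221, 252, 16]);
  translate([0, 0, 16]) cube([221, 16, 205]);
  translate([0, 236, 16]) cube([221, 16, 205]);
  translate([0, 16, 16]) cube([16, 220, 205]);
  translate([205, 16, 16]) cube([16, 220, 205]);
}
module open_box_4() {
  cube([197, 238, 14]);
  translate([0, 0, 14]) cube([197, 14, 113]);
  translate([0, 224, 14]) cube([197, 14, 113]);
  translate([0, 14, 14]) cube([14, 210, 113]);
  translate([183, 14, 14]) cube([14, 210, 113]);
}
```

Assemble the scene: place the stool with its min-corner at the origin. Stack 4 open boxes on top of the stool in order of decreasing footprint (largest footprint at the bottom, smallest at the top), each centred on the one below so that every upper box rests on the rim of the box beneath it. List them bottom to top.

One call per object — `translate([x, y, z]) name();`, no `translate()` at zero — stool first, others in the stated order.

stool();
translate([30, 31, 409]) open_box();
translate([32, 34, 691]) open_box_2();
translate([55, 49, 851]) open_box_3();
translate([67, 56, 1072]) open_box_4();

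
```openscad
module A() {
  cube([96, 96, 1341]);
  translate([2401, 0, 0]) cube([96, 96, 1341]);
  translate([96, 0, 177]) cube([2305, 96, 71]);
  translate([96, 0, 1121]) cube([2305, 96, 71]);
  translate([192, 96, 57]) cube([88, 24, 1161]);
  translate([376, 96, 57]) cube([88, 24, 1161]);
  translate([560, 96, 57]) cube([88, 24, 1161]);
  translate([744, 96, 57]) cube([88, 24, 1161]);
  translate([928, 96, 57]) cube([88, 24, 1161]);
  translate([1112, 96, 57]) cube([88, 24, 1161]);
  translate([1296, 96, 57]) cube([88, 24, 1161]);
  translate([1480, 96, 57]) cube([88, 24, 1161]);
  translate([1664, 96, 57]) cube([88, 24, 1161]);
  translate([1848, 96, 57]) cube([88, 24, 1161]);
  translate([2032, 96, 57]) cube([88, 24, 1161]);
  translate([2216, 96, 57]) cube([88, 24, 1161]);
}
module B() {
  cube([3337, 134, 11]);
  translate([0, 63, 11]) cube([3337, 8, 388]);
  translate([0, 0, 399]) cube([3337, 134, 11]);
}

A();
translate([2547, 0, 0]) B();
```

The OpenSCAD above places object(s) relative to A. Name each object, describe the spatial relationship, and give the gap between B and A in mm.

The I-beam's nearest face is 50 mm from the fence section's +x face.

A is a fence section. B is an I-beam. The I-beam is on the floor beside the fence section on its +x side. The gap between the I-beam and the fence section is 50 mm.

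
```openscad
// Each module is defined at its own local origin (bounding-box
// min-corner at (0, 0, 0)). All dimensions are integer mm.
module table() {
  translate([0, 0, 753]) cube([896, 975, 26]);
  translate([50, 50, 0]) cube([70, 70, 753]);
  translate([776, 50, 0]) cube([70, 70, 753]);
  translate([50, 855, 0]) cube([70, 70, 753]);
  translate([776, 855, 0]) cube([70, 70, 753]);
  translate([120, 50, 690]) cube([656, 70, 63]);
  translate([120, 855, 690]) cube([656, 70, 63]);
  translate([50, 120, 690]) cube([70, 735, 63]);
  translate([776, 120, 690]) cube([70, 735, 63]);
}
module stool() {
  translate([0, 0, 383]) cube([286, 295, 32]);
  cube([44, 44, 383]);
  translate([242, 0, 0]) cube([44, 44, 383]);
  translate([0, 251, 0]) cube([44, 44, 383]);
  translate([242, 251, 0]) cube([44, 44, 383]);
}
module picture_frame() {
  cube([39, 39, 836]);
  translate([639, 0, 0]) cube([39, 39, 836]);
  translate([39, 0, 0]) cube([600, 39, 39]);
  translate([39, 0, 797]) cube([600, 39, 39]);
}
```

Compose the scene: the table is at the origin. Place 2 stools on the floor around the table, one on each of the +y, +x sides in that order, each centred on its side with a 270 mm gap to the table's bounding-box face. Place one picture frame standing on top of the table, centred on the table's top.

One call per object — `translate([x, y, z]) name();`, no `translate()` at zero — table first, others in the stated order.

table();
translate([305, 1245, 0]) stool();
translate([1166, 340, 0]) stool();
translate([109, 468, 779]) picture_frame();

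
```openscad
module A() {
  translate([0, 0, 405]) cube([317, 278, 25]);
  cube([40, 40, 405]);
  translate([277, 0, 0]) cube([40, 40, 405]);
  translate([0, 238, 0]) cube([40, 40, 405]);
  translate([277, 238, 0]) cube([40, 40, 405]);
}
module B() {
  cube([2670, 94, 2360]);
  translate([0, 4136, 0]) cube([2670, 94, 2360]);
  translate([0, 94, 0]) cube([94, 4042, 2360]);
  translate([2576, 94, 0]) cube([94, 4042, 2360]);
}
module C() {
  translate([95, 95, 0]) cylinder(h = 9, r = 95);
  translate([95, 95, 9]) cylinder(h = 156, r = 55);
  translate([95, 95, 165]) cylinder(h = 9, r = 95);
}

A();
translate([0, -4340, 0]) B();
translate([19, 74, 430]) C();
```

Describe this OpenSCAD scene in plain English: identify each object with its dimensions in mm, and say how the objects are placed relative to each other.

A is a four-legged stool. The seat is 317×278 mm, 25 mm thick, top at z = 430 mm. It stands on four square legs, each 40×40 mm in cross-section, from z = 0 to the seat underside, each flush with a corner of the seat.

B is the wall frame of a small rectangular building: four walls, each 2360 mm tall and 94 mm thick, enclosing a footprint 2670 mm (x) by 4230 mm (y) outside-to-outside, with no floor or roof. The front and back walls (the −y and +y sides) span the full width; the two side walls fit between them.

C is a spool: two coaxial disc flanges of radius 95 mm and thickness 9 mm, joined by a core cylinder of radius 55 mm and height 156 mm. The lower flange rests on z = 0 and the three cylinders share a vertical axis.

The house frame is on the floor beside the stool on its −y side. The spool is on top of the stool.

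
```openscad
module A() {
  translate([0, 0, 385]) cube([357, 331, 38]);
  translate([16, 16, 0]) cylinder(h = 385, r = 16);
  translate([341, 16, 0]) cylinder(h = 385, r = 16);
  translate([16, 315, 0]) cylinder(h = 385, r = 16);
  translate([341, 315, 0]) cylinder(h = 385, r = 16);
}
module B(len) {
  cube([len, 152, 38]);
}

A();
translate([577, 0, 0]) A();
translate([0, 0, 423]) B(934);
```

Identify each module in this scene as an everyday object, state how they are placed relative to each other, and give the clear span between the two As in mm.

A is a stool. B is a beam. A beam spans the tops of two stools. The clear span between the two stools is 220 mm.

Second stool starts at x = 577; first ends at x = 357; clear span = 577 − 357 = 220 mm.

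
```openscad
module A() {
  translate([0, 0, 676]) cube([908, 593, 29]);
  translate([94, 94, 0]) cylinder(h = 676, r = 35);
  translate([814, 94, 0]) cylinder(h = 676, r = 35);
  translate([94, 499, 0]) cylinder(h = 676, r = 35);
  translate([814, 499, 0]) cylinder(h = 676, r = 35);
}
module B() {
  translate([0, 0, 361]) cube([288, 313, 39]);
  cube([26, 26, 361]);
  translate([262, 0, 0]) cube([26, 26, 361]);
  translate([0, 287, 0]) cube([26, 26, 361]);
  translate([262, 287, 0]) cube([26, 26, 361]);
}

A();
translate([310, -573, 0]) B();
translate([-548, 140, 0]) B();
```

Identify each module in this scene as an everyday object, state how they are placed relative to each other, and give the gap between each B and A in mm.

A is a table. B is a stool. Two stools sit around the table at the −y, −x sides. The gap between each stool and the table is 260 mm.

Each stool's nearest face is 260 mm from the table's bounding box.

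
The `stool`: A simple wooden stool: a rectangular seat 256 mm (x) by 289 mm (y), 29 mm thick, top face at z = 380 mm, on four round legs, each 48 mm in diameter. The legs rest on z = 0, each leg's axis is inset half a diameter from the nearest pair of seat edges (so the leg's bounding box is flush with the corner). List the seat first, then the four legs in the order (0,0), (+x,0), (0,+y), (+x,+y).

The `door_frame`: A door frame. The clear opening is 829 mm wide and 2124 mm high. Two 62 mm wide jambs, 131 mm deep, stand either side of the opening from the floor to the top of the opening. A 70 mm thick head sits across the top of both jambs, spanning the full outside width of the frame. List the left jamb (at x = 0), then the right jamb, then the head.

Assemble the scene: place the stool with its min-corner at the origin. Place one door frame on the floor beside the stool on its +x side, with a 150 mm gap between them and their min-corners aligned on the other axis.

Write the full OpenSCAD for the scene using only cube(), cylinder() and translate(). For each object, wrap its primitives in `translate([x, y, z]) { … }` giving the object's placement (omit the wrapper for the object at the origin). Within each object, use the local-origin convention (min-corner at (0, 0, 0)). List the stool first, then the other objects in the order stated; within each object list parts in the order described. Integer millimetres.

translate([0, 0, 351]) cube([256, 289, 29]);
translate([24, 24, 0]) cylinder(h = 351, r = 24);
translate([232, 24, 0]) cylinder(h = 351, r = 24);
translate([24, 265, 0]) cylinder(h = 351, r = 24);
translate([232, 265, 0]) cylinder(h = 351, r = 24);
translate([406, 0, 0]) {
  cube([62, 131, 2124]);
  translate([891, 0, 0]) cube([62, 131, 2124]);
  translate([0, 0, 2124]) cube([953, 131, 70]);
}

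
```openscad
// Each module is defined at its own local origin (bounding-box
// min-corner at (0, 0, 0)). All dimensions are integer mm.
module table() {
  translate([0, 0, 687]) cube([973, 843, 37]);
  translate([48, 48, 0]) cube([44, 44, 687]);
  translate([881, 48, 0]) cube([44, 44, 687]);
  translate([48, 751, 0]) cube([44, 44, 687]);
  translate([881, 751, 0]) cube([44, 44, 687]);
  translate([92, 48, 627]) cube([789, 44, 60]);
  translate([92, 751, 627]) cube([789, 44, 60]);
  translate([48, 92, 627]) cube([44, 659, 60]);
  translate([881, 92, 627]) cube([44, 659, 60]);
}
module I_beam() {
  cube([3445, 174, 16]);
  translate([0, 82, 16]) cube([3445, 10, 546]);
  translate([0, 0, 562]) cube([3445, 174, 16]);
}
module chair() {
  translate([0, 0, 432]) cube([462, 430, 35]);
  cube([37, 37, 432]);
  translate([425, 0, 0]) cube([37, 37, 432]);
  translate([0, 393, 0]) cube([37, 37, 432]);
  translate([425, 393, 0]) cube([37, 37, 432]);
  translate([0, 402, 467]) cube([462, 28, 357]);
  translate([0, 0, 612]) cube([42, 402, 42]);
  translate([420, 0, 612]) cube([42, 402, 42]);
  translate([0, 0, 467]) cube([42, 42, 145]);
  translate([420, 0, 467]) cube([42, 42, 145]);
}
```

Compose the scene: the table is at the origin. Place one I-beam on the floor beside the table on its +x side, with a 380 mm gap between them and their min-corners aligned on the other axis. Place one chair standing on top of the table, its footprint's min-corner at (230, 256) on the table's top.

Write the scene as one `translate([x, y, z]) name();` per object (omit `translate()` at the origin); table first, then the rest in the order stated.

table();
translate([1353, 0, 0]) I_beam();
translate([230, 256, 724]) chair();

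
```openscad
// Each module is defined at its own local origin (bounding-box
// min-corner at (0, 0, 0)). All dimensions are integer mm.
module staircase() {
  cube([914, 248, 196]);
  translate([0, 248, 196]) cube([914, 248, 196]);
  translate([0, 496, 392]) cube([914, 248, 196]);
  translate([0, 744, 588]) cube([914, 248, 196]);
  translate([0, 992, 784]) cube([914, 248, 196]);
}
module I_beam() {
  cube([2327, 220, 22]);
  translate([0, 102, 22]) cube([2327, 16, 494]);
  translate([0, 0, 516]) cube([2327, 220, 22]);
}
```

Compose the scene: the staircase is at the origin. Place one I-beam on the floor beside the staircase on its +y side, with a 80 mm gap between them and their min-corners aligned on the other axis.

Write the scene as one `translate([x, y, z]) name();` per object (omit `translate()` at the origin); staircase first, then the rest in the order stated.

staircase();
translate([0, 1320, 0]) I_beam();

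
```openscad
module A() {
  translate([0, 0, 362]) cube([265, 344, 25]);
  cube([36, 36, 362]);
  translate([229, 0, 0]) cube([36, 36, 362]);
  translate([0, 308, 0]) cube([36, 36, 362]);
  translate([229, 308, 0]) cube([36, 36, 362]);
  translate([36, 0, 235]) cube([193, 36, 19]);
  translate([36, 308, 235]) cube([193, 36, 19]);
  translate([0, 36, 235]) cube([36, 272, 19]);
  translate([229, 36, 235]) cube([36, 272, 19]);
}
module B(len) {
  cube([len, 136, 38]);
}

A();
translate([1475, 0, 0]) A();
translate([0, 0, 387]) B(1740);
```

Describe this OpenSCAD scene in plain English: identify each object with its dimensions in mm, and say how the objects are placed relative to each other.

A is a four-legged stool. The seat is a 265×344×25 mm slab whose top surface is at z = 387 mm; four square legs, each 36×36 mm in cross-section, run from the floor (z = 0) to the underside of the seat, each flush with a corner of the seat. Four stretchers, 36 mm wide and 19 mm tall, connect adjacent legs with their undersides at z = 235 mm, each running between the inner faces of the legs it joins and aligned with the legs' outer faces on the other axis.

B is a rectangular beam 1740 mm long (x), 136 mm deep (y), 38 mm thick (z).

The beam spans the tops of two stools placed 1210 mm apart, resting at z = 387 mm.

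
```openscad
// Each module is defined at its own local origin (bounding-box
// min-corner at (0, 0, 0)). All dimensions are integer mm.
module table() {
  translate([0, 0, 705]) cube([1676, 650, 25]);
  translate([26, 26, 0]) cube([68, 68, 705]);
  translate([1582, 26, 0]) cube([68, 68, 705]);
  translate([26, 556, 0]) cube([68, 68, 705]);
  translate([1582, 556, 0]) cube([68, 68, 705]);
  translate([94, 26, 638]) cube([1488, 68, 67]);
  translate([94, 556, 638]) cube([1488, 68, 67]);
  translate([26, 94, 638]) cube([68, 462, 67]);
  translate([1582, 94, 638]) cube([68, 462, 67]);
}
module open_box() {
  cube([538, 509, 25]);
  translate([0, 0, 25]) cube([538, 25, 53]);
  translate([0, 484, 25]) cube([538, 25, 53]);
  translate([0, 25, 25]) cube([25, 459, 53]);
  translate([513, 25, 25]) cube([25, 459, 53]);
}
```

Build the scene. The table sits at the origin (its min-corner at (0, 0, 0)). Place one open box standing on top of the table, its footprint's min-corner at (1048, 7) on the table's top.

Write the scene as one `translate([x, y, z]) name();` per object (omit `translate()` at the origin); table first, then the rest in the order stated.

table();
translate([1048, 7, 730]) open_box();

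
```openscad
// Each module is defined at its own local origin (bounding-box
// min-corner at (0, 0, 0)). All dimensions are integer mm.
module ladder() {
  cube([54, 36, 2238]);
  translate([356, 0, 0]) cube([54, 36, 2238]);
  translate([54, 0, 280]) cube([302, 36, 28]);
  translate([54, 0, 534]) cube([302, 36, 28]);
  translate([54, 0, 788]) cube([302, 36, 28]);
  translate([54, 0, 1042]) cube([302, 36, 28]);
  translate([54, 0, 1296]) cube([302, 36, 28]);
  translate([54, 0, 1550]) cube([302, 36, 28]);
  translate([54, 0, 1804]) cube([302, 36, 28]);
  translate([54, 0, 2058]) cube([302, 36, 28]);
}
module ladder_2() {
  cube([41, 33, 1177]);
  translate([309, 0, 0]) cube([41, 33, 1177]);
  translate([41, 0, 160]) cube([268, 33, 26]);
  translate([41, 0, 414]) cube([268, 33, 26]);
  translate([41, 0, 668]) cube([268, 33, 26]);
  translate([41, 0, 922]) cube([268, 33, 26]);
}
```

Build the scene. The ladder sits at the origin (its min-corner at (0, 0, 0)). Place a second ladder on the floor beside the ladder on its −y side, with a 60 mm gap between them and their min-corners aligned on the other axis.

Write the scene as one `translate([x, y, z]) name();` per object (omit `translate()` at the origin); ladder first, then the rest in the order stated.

ladder();
translate([0, -93, 0]) ladder_2();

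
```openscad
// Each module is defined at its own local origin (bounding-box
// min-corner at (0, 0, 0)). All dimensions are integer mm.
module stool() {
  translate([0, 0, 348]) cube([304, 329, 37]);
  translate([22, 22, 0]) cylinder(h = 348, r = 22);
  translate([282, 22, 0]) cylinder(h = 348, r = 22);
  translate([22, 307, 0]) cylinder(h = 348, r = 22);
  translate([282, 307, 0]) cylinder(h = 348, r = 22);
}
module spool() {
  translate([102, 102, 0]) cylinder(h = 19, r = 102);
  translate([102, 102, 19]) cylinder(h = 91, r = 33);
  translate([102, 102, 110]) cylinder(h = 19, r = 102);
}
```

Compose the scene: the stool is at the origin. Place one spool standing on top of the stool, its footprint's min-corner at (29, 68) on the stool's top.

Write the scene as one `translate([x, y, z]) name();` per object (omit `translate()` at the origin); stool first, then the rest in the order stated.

stool();
translate([29, 68, 385]) spool();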